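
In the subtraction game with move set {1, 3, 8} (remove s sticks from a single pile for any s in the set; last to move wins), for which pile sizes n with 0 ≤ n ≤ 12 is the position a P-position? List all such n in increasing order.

0, 2, 4, 6, 11

Build the Grundy sequence with g(k) = mex{g(k−s) : s ∈ {1, 3, 8}, s ≤ k}:
g(0) = mex{} = 0
g(1) = mex{0} = 1
g(2) = mex{1} = 0
g(3) = mex{0} = 1
g(4) = mex{1} = 0
g(5) = mex{0} = 1
g(6) = mex{1} = 0
g(7) = mex{0} = 1
g(8) = mex{0,1} = 2
g(9) = mex{0,1,2} = 3
g(10) = mex{0,1,3} = 2
g(11) = mex{1,2} = 0
g(12) = mex{0,3} = 1
The P-positions (g = 0) in 0..12 are 0, 2, 4, 6, 11.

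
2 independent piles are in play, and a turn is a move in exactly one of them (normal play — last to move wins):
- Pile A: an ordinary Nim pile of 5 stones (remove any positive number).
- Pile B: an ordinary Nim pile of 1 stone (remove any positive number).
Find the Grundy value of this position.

4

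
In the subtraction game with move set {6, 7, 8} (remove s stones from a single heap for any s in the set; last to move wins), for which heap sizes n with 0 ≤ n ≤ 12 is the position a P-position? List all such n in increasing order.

0, 1, 2, 3, 4, 5

Compute g(0), g(1), … for moves {6, 7, 8}:
k:     0  1  2  3  4  5  6  7  8  9 10 11 12
g(k):  0  0  0  0  0  0  1  1  1  1  1  1  2
The P-positions (g = 0) in 0..12 are 0, 1, 2, 3, 4, 5.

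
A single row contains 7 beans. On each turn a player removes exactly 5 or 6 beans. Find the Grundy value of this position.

1

Compute g(0), g(1), … for moves {5, 6}:
k:     0  1  2  3  4  5  6  7
g(k):  0  0  0  0  0  1  1  1
So g(7) = 1.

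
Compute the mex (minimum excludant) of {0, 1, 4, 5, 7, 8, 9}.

The values 0, 1 are all present; 2 is the first non-negative integer missing from the set.

2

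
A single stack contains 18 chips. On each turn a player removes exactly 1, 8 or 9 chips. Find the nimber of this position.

0

Compute g(0), g(1), … for moves {1, 8, 9}:
k:     0  1  2  3  4  5  6  7  8  9 10 11 12 13 14 15 16 17 18
g(k):  0  1  0  1  0  1  0  1  2  3  2  3  2  3  2  3  0  1  0
So g(18) = 0.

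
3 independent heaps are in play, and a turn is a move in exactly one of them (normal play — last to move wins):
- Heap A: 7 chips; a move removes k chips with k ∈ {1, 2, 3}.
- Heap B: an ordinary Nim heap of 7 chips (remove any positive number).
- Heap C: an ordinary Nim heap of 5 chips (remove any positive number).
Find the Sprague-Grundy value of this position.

1

Grundy values for heap A (subtraction set {1, 2, 3}):
k:     0  1  2  3  4  5  6  7
g(k):  0  1  2  3  0  1  2  3
So g(7) = 3.
Heap B is a plain Nim heap of size 7, so its Grundy value is 7.
Heap C is a plain Nim heap of size 5, so its Grundy value is 5.
The value of a disjunctive sum is the nim-sum of the parts.
Combined value = 3 ⊕ 7 ⊕ 5 = 1.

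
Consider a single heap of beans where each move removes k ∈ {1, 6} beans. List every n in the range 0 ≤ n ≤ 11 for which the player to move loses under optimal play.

0, 2, 4, 7, 9, 11

Grundy values for subtraction set {1, 6}:
k:     0  1  2  3  4  5  6  7  8  9 10 11
g(k):  0  1  0  1  0  1  2  0  1  0  1  0
The P-positions (g = 0) in 0..11 are 0, 2, 4, 7, 9, 11.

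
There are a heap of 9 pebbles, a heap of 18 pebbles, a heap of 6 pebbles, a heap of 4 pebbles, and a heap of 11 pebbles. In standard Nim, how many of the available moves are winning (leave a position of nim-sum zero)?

1

Nim-sum: 9 ^ 18 ^ 6 ^ 4 ^ 11 = 18.
The overall nim-sum is X = 18. A heap of size p has a winning move iff p XOR X < p (reduce it to p XOR X).
  9: 9 XOR 18 = 27 ≥ 9 — no move.
  18: 18 XOR 18 = 0 < 18 — winning move (to 0).
  6: 6 XOR 18 = 20 ≥ 6 — no move.
  4: 4 XOR 18 = 22 ≥ 4 — no move.
  11: 11 XOR 18 = 25 ≥ 11 — no move.
That gives 1 winning move.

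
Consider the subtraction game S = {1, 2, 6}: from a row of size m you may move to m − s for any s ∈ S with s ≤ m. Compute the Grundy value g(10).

0

Compute g(0), g(1), … for moves {1, 2, 6}:
k:     0  1  2  3  4  5  6  7  8  9 10
g(k):  0  1  2  0  1  2  3  0  1  2  0
So g(10) = 0.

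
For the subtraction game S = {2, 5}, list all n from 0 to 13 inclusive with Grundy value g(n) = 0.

0, 1, 4, 7, 8, 11

Compute g(0), g(1), … for moves {2, 5}:
k:     0  1  2  3  4  5  6  7  8  9 10 11 12 13
g(k):  0  0  1  1  0  2  1  0  0  1  1  0  2  1
The P-positions (g = 0) in 0..13 are 0, 1, 4, 7, 8, 11.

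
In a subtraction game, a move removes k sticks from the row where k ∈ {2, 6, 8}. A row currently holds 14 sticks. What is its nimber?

Build the Grundy sequence with g(k) = mex{g(k−s) : s ∈ {2, 6, 8}, s ≤ k}:
k:     0  1  2  3  4  5  6  7  8  9 10 11 12 13 14
g(k):  0  0  1  1  0  0  1  1  2  2  3  3  2  2  0
So g(14) = 0.

0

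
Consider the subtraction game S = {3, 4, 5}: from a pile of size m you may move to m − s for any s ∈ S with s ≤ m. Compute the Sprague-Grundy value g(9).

Build the Grundy sequence with g(k) = mex{g(k−s) : s ∈ {3, 4, 5}, s ≤ k}:
k:     0  1  2  3  4  5  6  7  8  9
g(k):  0  0  0  1  1  1  2  2  0  0
So g(9) = 0.

0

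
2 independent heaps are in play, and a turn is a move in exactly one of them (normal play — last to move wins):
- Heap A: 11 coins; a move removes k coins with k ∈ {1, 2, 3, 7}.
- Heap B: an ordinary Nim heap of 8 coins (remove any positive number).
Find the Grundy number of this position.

Grundy values for heap A (subtraction set {1, 2, 3, 7}):
k:     0  1  2  3  4  5  6  7  8  9 10 11
g(k):  0  1  2  3  0  1  2  3  0  1  2  3
So g(11) = 3.
Heap B is a plain Nim heap of size 8, so its Grundy value is 8.
By the Sprague-Grundy theorem, the Grundy value of a sum of independent games is the XOR of the component values.
Combined value = 3 ⊕ 8 = 11.

11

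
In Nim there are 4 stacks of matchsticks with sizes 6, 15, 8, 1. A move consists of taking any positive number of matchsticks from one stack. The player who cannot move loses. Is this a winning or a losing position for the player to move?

Losing position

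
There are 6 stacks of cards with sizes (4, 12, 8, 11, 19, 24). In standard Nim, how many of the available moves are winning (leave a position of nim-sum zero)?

Compute the nim-sum pairwise:
4 ⊕ 12 = 8
8 ⊕ 8 = 0
0 ⊕ 11 = 11
11 ⊕ 19 = 24
24 ⊕ 24 = 0
The nim-sum is already 0, so every move leaves a nonzero nim-sum — there are no winning moves.

0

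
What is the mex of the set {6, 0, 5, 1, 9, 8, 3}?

2

The values 0, 1 are all present; 2 is the first non-negative integer missing from the set.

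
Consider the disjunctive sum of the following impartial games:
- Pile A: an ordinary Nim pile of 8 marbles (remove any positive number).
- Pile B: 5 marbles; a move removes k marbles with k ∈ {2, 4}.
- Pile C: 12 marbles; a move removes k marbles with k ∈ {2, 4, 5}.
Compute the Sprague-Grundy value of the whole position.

8

Pile A is a plain Nim pile of size 8, so its Grundy value is 8.
Grundy values for pile B (subtraction set {2, 4}):
k:     0  1  2  3  4  5
g(k):  0  0  1  1  2  2
So g(5) = 2.
Build the Grundy sequence for pile C with g(k) = mex{g(k−s) : s ∈ {2, 4, 5}, s ≤ k}:
g(0) = mex{} = 0
g(1) = mex{} = 0
g(2) = mex{0} = 1
g(3) = mex{0} = 1
g(4) = mex{0,1} = 2
g(5) = mex{0,1} = 2
g(6) = mex{0,1,2} = 3
g(7) = mex{1,2} = 0
g(8) = mex{1,2,3} = 0
g(9) = mex{0,2} = 1
g(10) = mex{0,2,3} = 1
g(11) = mex{0,1,3} = 2
g(12) = mex{0,1} = 2
So g(12) = 2.
By the Sprague-Grundy theorem, the Grundy value of a sum of independent games is the XOR of the component values.
Combined value = 8 ⊕ 2 ⊕ 2 = 8.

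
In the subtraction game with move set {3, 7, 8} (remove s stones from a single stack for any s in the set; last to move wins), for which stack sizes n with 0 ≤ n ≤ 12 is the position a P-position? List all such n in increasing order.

Compute g(0), g(1), … for moves {3, 7, 8}:
k:     0  1  2  3  4  5  6  7  8  9 10 11 12
g(k):  0  0  0  1  1  1  0  2  2  1  3  0  0
The P-positions (g = 0) in 0..12 are 0, 1, 2, 6, 11, 12.

0, 1, 2, 6, 11, 12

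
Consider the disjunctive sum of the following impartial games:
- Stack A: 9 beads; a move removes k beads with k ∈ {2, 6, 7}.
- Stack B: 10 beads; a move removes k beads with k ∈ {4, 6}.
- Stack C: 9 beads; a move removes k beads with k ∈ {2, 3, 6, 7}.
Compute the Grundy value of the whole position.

Build the Grundy sequence for stack A with g(k) = mex{g(k−s) : s ∈ {2, 6, 7}, s ≤ k}:
g(0) = mex{} = 0
g(1) = mex{} = 0
g(2) = mex{0} = 1
g(3) = mex{0} = 1
g(4) = mex{1} = 0
g(5) = mex{1} = 0
g(6) = mex{0} = 1
g(7) = mex{0} = 1
g(8) = mex{0,1} = 2
g(9) = mex{1} = 0
So g(9) = 0.
Build the Grundy sequence for stack B with g(k) = mex{g(k−s) : s ∈ {4, 6}, s ≤ k}:
k:     0  1  2  3  4  5  6  7  8  9 10
g(k):  0  0  0  0  1  1  1  1  2  2  0
So g(10) = 0.
Grundy values for stack C (subtraction set {2, 3, 6, 7}):
g(0) = mex{} = 0
g(1) = mex{} = 0
g(2) = mex{0} = 1
g(3) = mex{0} = 1
g(4) = mex{0,1} = 2
g(5) = mex{1} = 0
g(6) = mex{0,1,2} = 3
g(7) = mex{0,2} = 1
g(8) = mex{0,1,3} = 2
g(9) = mex{1,3} = 0
So g(9) = 0.
The value of a disjunctive sum is the nim-sum of the parts.
Combined value = 0 XOR 0 XOR 0 = 0.

0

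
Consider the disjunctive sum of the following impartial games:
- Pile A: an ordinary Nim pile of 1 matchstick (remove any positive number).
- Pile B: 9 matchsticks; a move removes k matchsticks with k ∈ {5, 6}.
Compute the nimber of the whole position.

0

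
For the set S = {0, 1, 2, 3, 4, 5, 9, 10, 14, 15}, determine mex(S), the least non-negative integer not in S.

The values 0, 1, 2, 3, 4, 5 are all present; 6 is the first non-negative integer missing from the set.

6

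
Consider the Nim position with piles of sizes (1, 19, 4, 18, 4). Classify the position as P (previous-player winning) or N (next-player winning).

Compute the nim-sum pairwise:
1 ⊕ 19 = 18
18 ⊕ 4 = 22
22 ⊕ 18 = 4
4 ⊕ 4 = 0
The nim-sum is 0, so this is a P-position: the player to move is in a losing position under optimal play.

P-position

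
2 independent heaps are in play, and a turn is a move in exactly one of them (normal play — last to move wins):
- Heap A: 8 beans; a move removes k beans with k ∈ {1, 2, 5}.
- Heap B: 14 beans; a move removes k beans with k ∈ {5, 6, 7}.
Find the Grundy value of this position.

Grundy values for heap A (subtraction set {1, 2, 5}):
k:     0  1  2  3  4  5  6  7  8
g(k):  0  1  2  0  1  2  0  1  2
So g(8) = 2.
For heap B, compute g(0), g(1), … with moves {5, 6, 7}:
g(0) = mex{} = 0
g(1) = mex{} = 0
g(2) = mex{} = 0
g(3) = mex{} = 0
g(4) = mex{} = 0
g(5) = mex{0} = 1
g(6) = mex{0} = 1
g(7) = mex{0} = 1
g(8) = mex{0} = 1
g(9) = mex{0} = 1
g(10) = mex{0,1} = 2
g(11) = mex{0,1} = 2
g(12) = mex{1} = 0
g(13) = mex{1} = 0
g(14) = mex{1} = 0
So g(14) = 0.
The value of a disjunctive sum is the nim-sum of the parts.
Combined value = 2 ⊕ 0 = 2.

2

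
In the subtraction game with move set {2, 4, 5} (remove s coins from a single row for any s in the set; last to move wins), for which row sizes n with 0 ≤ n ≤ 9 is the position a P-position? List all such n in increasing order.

0, 1, 7, 8

Grundy values for subtraction set {2, 4, 5}:
k:     0  1  2  3  4  5  6  7  8  9
g(k):  0  0  1  1  2  2  3  0  0  1
The P-positions (g = 0) in 0..9 are 0, 1, 7, 8.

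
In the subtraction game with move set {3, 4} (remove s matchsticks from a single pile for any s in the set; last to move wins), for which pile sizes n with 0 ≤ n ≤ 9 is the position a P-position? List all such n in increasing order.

0, 1, 2, 7, 8, 9

Grundy values for subtraction set {3, 4}:
k:     0  1  2  3  4  5  6  7  8  9
g(k):  0  0  0  1  1  1  2  0  0  0
The P-positions (g = 0) in 0..9 are 0, 1, 2, 7, 8, 9.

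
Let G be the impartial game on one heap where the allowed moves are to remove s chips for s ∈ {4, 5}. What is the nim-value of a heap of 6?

1

Compute g(0), g(1), … for moves {4, 5}:
k:     0  1  2  3  4  5  6
g(k):  0  0  0  0  1  1  1
So g(6) = 1.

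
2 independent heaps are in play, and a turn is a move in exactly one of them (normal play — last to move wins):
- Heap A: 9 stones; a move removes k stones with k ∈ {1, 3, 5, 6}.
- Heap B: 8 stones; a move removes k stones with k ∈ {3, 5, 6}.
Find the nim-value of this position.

Build the Grundy sequence for heap A with g(k) = mex{g(k−s) : s ∈ {1, 3, 5, 6}, s ≤ k}:
g(0) = mex{} = 0
g(1) = mex{0} = 1
g(2) = mex{1} = 0
g(3) = mex{0} = 1
g(4) = mex{1} = 0
g(5) = mex{0} = 1
g(6) = mex{0,1} = 2
g(7) = mex{0,1,2} = 3
g(8) = mex{0,1,3} = 2
g(9) = mex{0,1,2} = 3
So g(9) = 3.
For heap B, compute g(0), g(1), … with moves {3, 5, 6}:
g(0) = mex{} = 0
g(1) = mex{} = 0
g(2) = mex{} = 0
g(3) = mex{0} = 1
g(4) = mex{0} = 1
g(5) = mex{0} = 1
g(6) = mex{0,1} = 2
g(7) = mex{0,1} = 2
g(8) = mex{0,1} = 2
So g(8) = 2.
The value of a disjunctive sum is the nim-sum of the parts.
Combined value = 3 XOR 2 = 1.

1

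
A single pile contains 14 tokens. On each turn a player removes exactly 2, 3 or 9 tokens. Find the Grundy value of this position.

1

Grundy values for subtraction set {2, 3, 9}:
k:     0  1  2  3  4  5  6  7  8  9 10 11 12 13 14
g(k):  0  0  1  1  2  0  0  1  1  2  2  0  0  1  1
So g(14) = 1.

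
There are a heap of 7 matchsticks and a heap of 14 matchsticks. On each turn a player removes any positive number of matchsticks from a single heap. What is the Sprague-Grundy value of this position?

9

Write each in binary and XOR column by column:
  0111  (7)
  1110  (14)
  ----
  1001  (9)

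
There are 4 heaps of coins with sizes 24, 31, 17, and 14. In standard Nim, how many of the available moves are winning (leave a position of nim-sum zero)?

3

Nim-sum: 24 ^ 31 ^ 17 ^ 14 = 24.
The overall nim-sum is X = 24. A heap of size p has a winning move iff p XOR X < p (reduce it to p XOR X).
  24: 24 XOR 24 = 0 < 24 — winning move (to 0).
  31: 31 XOR 24 = 7 < 31 — winning move (to 7).
  17: 17 XOR 24 = 9 < 17 — winning move (to 9).
  14: 14 XOR 24 = 22 ≥ 14 — no move.
That gives 3 winning moves.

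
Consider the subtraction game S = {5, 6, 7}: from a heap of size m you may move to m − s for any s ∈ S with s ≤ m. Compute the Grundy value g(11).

Build the Grundy sequence with g(k) = mex{g(k−s) : s ∈ {5, 6, 7}, s ≤ k}:
k:     0  1  2  3  4  5  6  7  8  9 10 11
g(k):  0  0  0  0  0  1  1  1  1  1  2  2
So g(11) = 2.

2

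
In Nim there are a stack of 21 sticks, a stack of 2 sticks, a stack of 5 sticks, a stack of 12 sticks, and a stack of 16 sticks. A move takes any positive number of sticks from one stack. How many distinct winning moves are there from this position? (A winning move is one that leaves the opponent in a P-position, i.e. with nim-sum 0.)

1

Compute the nim-sum pairwise:
21 ⊕ 2 = 23
23 ⊕ 5 = 18
18 ⊕ 12 = 30
30 ⊕ 16 = 14
The overall nim-sum is X = 14. A stack of size p has a winning move iff p XOR X < p (reduce it to p XOR X).
  21: 21 XOR 14 = 27 ≥ 21 — no move.
  2: 2 XOR 14 = 12 ≥ 2 — no move.
  5: 5 XOR 14 = 11 ≥ 5 — no move.
  12: 12 XOR 14 = 2 < 12 — winning move (to 2).
  16: 16 XOR 14 = 30 ≥ 16 — no move.
That gives 1 winning move.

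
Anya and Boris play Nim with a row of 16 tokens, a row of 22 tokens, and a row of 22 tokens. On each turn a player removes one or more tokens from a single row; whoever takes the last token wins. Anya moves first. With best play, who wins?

Nim-sum: 16 XOR 22 XOR 22 = 16.
The nim-sum is 16 ≠ 0, so this is an N-position: the player to move can win; Anya has a winning move.

Anya wins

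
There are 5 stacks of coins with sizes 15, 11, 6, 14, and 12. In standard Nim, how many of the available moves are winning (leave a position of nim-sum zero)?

Write each in binary and XOR column by column:
  1111  (15)
  1011  (11)
  0110  (6)
  1110  (14)
  1100  (12)
  ----
  0000  (0)
The nim-sum is already 0, so every move leaves a nonzero nim-sum — there are no winning moves.

0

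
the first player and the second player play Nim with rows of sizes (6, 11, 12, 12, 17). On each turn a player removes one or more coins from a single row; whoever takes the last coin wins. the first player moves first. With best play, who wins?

Compute the nim-sum pairwise:
6 ^ 11 = 13
13 ^ 12 = 1
1 ^ 12 = 13
13 ^ 17 = 28
The nim-sum is 28 ≠ 0, so this is an N-position: the player to move can win; the first player has a winning move.

the first player wins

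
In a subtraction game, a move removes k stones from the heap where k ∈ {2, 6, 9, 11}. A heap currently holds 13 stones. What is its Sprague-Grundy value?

Build the Grundy sequence with g(k) = mex{g(k−s) : s ∈ {2, 6, 9, 11}, s ≤ k}:
k:     0  1  2  3  4  5  6  7  8  9 10 11 12 13
g(k):  0  0  1  1  0  0  1  1  0  2  1  3  2  2
So g(13) = 2.

2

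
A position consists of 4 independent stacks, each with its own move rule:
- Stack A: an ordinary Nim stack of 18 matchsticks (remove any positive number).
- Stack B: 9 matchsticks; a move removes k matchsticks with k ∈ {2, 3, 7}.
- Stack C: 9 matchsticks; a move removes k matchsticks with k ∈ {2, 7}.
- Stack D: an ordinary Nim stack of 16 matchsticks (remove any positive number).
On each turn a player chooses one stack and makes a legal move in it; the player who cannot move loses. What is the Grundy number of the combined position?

Stack A is a plain Nim stack of size 18, so its Grundy value is 18.
For stack B, compute g(0), g(1), … with moves {2, 3, 7}:
k:     0  1  2  3  4  5  6  7  8  9
g(k):  0  0  1  1  2  0  0  1  1  2
So g(9) = 2.
Grundy values for stack C (subtraction set {2, 7}):
k:     0  1  2  3  4  5  6  7  8  9
g(k):  0  0  1  1  0  0  1  1  2  0
So g(9) = 0.
Stack D is a plain Nim stack of size 16, so its Grundy value is 16.
The value of a disjunctive sum is the nim-sum of the parts.
Combined value = 18 ⊕ 2 ⊕ 0 ⊕ 16 = 0.

0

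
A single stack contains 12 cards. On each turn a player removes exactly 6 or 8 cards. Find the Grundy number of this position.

Grundy values for subtraction set {6, 8}:
k:     0  1  2  3  4  5  6  7  8  9 10 11 12
g(k):  0  0  0  0  0  0  1  1  1  1  1  1  2
So g(12) = 2.

2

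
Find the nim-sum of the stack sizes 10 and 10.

0

Write each in binary and XOR column by column:
  1010  (10)
  1010  (10)
  ----
  0000  (0)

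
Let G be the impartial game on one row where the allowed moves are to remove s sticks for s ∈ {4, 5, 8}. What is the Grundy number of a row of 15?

Build the Grundy sequence with g(k) = mex{g(k−s) : s ∈ {4, 5, 8}, s ≤ k}:
k:     0  1  2  3  4  5  6  7  8  9 10 11 12 13 14 15
g(k):  0  0  0  0  1  1  1  1  2  2  2  2  0  0  0  0
So g(15) = 0.

0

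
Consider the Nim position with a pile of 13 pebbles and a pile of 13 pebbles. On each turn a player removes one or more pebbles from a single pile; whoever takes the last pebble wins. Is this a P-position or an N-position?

P-position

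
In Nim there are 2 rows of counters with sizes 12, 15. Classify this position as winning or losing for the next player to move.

Compute the nim-sum pairwise:
12 ^ 15 = 3
The nim-sum is 3 ≠ 0, so this is an N-position: the player to move can win.

Winning position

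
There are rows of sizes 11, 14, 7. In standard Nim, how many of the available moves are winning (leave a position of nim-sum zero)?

Compute the nim-sum pairwise:
11 XOR 14 = 5
5 XOR 7 = 2
The overall nim-sum is X = 2. A row of size p has a winning move iff p XOR X < p (reduce it to p XOR X).
  11: 11 XOR 2 = 9 < 11 — winning move (to 9).
  14: 14 XOR 2 = 12 < 14 — winning move (to 12).
  7: 7 XOR 2 = 5 < 7 — winning move (to 5).
That gives 3 winning moves.

3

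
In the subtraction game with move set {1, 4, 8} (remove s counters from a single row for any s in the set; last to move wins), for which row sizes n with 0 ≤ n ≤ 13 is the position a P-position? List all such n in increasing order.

0, 2, 5, 7, 12

Compute g(0), g(1), … for moves {1, 4, 8}:
k:     0  1  2  3  4  5  6  7  8  9 10 11 12 13
g(k):  0  1  0  1  2  0  1  0  1  2  3  2  0  1
The P-positions (g = 0) in 0..13 are 0, 2, 5, 7, 12.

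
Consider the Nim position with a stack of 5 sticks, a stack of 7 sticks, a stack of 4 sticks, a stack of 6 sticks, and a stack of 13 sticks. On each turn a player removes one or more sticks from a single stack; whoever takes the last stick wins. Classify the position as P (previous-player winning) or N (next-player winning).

N-position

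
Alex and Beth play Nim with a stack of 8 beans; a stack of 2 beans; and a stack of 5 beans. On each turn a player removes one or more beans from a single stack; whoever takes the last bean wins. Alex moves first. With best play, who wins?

Compute the nim-sum pairwise:
8 ⊕ 2 = 10
10 ⊕ 5 = 15
The nim-sum is 15 ≠ 0, so this is an N-position: the player to move can win; Alex has a winning move.

Alex wins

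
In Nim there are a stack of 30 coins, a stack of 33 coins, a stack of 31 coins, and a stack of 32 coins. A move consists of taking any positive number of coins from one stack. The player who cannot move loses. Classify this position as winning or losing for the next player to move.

Losing position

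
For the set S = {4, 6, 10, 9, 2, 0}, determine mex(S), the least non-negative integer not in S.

1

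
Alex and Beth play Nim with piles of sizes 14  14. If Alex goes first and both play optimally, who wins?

Beth wins

Compute the nim-sum pairwise:
14 ⊕ 14 = 0
The nim-sum is 0, so this is a P-position: the player to move is in a losing position under optimal play; Alex is about to move from it and so loses — Beth wins.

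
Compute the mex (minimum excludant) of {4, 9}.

0

0 is not in the set, so the mex is 0.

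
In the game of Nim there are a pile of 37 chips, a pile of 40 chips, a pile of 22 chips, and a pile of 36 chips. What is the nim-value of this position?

63

Nim-sum: 37 ^ 40 ^ 22 ^ 36 = 63.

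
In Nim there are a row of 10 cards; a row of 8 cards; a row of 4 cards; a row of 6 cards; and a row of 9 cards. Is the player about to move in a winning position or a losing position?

In binary:
  1010  (10)
  1000  (8)
  0100  (4)
  0110  (6)
  1001  (9)
  ----
  1001  (9)
The nim-sum is 9 ≠ 0, so this is an N-position: the player to move can win.

Winning position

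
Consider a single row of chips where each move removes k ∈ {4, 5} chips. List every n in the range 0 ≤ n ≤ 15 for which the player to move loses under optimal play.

0, 1, 2, 3, 9, 10, 11, 12

Compute g(0), g(1), … for moves {4, 5}:
k:     0  1  2  3  4  5  6  7  8  9 10 11 12 13 14 15
g(k):  0  0  0  0  1  1  1  1  2  0  0  0  0  1  1  1
The P-positions (g = 0) in 0..15 are 0, 1, 2, 3, 9, 10, 11, 12.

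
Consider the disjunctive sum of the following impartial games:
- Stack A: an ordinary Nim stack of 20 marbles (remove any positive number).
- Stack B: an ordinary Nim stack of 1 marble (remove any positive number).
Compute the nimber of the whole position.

21

Stack A is a plain Nim stack of size 20, so its Grundy value is 20.
Stack B is a plain Nim stack of size 1, so its Grundy value is 1.
By the Sprague-Grundy theorem, the Grundy value of a sum of independent games is the XOR of the component values.
Combined value = 20 XOR 1 = 21.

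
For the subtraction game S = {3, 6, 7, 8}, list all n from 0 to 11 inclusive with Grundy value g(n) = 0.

Build the Grundy sequence with g(k) = mex{g(k−s) : s ∈ {3, 6, 7, 8}, s ≤ k}:
k:     0  1  2  3  4  5  6  7  8  9 10 11
g(k):  0  0  0  1  1  1  2  2  2  3  3  0
The P-positions (g = 0) in 0..11 are 0, 1, 2, 11.

0, 1, 2, 11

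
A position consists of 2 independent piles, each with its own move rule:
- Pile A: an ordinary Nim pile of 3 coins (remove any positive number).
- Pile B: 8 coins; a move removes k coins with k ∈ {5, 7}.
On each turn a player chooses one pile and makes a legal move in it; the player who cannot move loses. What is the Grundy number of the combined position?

2

Pile A is a plain Nim pile of size 3, so its Grundy value is 3.
Grundy values for pile B (subtraction set {5, 7}):
k:     0  1  2  3  4  5  6  7  8
g(k):  0  0  0  0  0  1  1  1  1
So g(8) = 1.
The value of a disjunctive sum is the nim-sum of the parts.
Combined value = 3 ⊕ 1 = 2.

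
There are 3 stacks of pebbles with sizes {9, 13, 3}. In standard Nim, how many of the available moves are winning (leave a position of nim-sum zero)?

Nim-sum: 9 XOR 13 XOR 3 = 7.
The overall nim-sum is X = 7. A stack of size p has a winning move iff p XOR X < p (reduce it to p XOR X).
  9: 9 XOR 7 = 14 ≥ 9 — no move.
  13: 13 XOR 7 = 10 < 13 — winning move (to 10).
  3: 3 XOR 7 = 4 ≥ 3 — no move.
That gives 1 winning move.

1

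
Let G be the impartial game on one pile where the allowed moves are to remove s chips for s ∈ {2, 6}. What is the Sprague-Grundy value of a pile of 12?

0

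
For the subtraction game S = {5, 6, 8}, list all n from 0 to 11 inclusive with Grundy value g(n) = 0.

0, 1, 2, 3, 4

Grundy values for subtraction set {5, 6, 8}:
k:     0  1  2  3  4  5  6  7  8  9 10 11
g(k):  0  0  0  0  0  1  1  1  1  1  2  2
The P-positions (g = 0) in 0..11 are 0, 1, 2, 3, 4.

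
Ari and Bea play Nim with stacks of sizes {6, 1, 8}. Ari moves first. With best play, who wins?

Nim-sum: 6 XOR 1 XOR 8 = 15.
The nim-sum is 15 ≠ 0, so this is an N-position: the player to move can win; Ari has a winning move.

Ari wins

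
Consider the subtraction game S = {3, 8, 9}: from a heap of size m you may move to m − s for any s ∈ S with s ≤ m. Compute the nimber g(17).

0

Compute g(0), g(1), … for moves {3, 8, 9}:
k:     0  1  2  3  4  5  6  7  8  9 10 11 12 13 14 15 16 17
g(k):  0  0  0  1  1  1  0  0  2  1  1  3  0  0  2  1  1  0
So g(17) = 0.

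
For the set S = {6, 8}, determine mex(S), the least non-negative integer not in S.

0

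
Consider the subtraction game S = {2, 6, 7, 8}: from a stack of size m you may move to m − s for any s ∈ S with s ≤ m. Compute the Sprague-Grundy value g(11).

Build the Grundy sequence with g(k) = mex{g(k−s) : s ∈ {2, 6, 7, 8}, s ≤ k}:
g(0) = mex{} = 0
g(1) = mex{} = 0
g(2) = mex{0} = 1
g(3) = mex{0} = 1
g(4) = mex{1} = 0
g(5) = mex{1} = 0
g(6) = mex{0} = 1
g(7) = mex{0} = 1
g(8) = mex{0,1} = 2
g(9) = mex{0,1} = 2
g(10) = mex{0,1,2} = 3
g(11) = mex{0,1,2} = 3
So g(11) = 3.

3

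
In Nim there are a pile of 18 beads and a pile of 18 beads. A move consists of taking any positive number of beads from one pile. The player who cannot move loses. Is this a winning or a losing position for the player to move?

Compute the nim-sum pairwise:
18 ⊕ 18 = 0
The nim-sum is 0, so this is a P-position: the player to move is in a losing position under optimal play.

Losing position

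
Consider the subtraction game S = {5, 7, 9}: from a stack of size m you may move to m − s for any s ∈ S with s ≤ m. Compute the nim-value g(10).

2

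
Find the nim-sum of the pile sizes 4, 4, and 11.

In binary:
  0100  (4)
  0100  (4)
  1011  (11)
  ----
  1011  (11)

11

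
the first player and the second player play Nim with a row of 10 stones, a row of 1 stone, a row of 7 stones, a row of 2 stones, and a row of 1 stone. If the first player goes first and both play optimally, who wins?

the first player wins

In binary:
  1010  (10)
  0001  (1)
  0111  (7)
  0010  (2)
  0001  (1)
  ----
  1111  (15)
The nim-sum is 15 ≠ 0, so this is an N-position: the player to move can win; the first player has a winning move.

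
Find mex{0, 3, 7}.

1

0 is in the set but 1 is not, so the mex is 1.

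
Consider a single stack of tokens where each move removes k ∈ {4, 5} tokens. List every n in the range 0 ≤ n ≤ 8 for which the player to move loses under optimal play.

Grundy values for subtraction set {4, 5}:
k:     0  1  2  3  4  5  6  7  8
g(k):  0  0  0  0  1  1  1  1  2
The P-positions (g = 0) in 0..8 are 0, 1, 2, 3.

0, 1, 2, 3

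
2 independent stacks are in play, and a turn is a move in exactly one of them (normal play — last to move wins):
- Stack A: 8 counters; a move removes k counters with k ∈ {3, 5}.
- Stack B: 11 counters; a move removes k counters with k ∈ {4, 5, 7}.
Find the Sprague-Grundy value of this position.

Grundy values for stack A (subtraction set {3, 5}):
g(0) = mex{} = 0
g(1) = mex{} = 0
g(2) = mex{} = 0
g(3) = mex{0} = 1
g(4) = mex{0} = 1
g(5) = mex{0} = 1
g(6) = mex{0,1} = 2
g(7) = mex{0,1} = 2
g(8) = mex{1} = 0
So g(8) = 0.
Build the Grundy sequence for stack B with g(k) = mex{g(k−s) : s ∈ {4, 5, 7}, s ≤ k}:
g(0) = mex{} = 0
g(1) = mex{} = 0
g(2) = mex{} = 0
g(3) = mex{} = 0
g(4) = mex{0} = 1
g(5) = mex{0} = 1
g(6) = mex{0} = 1
g(7) = mex{0} = 1
g(8) = mex{0,1} = 2
g(9) = mex{0,1} = 2
g(10) = mex{0,1} = 2
g(11) = mex{1} = 0
So g(11) = 0.
By the Sprague-Grundy theorem, the Grundy value of a sum of independent games is the XOR of the component values.
Combined value = 0 XOR 0 = 0.

0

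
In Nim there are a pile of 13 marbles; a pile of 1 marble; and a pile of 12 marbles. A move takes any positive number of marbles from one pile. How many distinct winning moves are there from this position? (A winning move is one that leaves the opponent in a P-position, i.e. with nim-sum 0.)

In binary:
  1101  (13)
  0001  (1)
  1100  (12)
  ----
  0000  (0)
The nim-sum is already 0, so every move leaves a nonzero nim-sum — there are no winning moves.

0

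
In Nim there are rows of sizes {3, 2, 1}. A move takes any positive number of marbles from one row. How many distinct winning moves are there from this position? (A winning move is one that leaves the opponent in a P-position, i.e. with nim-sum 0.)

0

Bitwise XOR of the heap sizes:
  11  (3)
  10  (2)
  01  (1)
  --
  00  (0)
The nim-sum is already 0, so every move leaves a nonzero nim-sum — there are no winning moves.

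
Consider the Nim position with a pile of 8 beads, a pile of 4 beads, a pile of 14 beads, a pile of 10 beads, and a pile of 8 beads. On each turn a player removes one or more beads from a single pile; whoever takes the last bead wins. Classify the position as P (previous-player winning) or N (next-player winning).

P-position

Compute the nim-sum pairwise:
8 ⊕ 4 = 12
12 ⊕ 14 = 2
2 ⊕ 10 = 8
8 ⊕ 8 = 0
The nim-sum is 0, so this is a P-position: the player to move is in a losing position under optimal play.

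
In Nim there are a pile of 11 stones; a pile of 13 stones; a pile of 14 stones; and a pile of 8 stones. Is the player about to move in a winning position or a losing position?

Losing position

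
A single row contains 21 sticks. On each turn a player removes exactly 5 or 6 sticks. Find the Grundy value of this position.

Grundy values for subtraction set {5, 6}:
k:     0  1  2  3  4  5  6  7  8  9 10 11 12 13 14 15 16 17 18 19 20 21
g(k):  0  0  0  0  0  1  1  1  1  1  2  0  0  0  0  0  1  1  1  1  1  2
So g(21) = 2.

2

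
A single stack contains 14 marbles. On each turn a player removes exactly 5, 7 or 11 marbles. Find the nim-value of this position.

Compute g(0), g(1), … for moves {5, 7, 11}:
g(0) = mex{} = 0
g(1) = mex{} = 0
g(2) = mex{} = 0
g(3) = mex{} = 0
g(4) = mex{} = 0
g(5) = mex{0} = 1
g(6) = mex{0} = 1
g(7) = mex{0} = 1
g(8) = mex{0} = 1
g(9) = mex{0} = 1
g(10) = mex{0,1} = 2
g(11) = mex{0,1} = 2
g(12) = mex{0,1} = 2
g(13) = mex{0,1} = 2
g(14) = mex{0,1} = 2
So g(14) = 2.

2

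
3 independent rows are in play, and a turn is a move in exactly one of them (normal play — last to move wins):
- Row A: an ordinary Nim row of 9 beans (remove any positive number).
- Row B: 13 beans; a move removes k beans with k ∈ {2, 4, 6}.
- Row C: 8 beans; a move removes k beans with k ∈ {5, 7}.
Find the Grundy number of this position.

10

Row A is a plain Nim row of size 9, so its Grundy value is 9.
Grundy values for row B (subtraction set {2, 4, 6}):
g(0) = mex{} = 0
g(1) = mex{} = 0
g(2) = mex{0} = 1
g(3) = mex{0} = 1
g(4) = mex{0,1} = 2
g(5) = mex{0,1} = 2
g(6) = mex{0,1,2} = 3
g(7) = mex{0,1,2} = 3
g(8) = mex{1,2,3} = 0
g(9) = mex{1,2,3} = 0
g(10) = mex{0,2,3} = 1
g(11) = mex{0,2,3} = 1
g(12) = mex{0,1,3} = 2
g(13) = mex{0,1,3} = 2
So g(13) = 2.
Build the Grundy sequence for row C with g(k) = mex{g(k−s) : s ∈ {5, 7}, s ≤ k}:
g(0) = mex{} = 0
g(1) = mex{} = 0
g(2) = mex{} = 0
g(3) = mex{} = 0
g(4) = mex{} = 0
g(5) = mex{0} = 1
g(6) = mex{0} = 1
g(7) = mex{0} = 1
g(8) = mex{0} = 1
So g(8) = 1.
The value of a disjunctive sum is the nim-sum of the parts.
Combined value = 9 XOR 2 XOR 1 = 10.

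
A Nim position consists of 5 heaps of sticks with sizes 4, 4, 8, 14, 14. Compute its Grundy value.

Nim-sum: 4 ⊕ 4 ⊕ 8 ⊕ 14 ⊕ 14 = 8.

8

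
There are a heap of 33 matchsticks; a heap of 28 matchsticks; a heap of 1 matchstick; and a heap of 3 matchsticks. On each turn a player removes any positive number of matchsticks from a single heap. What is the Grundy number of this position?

63

Nim-sum: 33 ^ 28 ^ 1 ^ 3 = 63.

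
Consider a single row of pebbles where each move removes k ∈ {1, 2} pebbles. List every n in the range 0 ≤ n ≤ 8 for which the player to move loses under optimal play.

0, 3, 6

Build the Grundy sequence with g(k) = mex{g(k−s) : s ∈ {1, 2}, s ≤ k}:
g(0) = mex{} = 0
g(1) = mex{0} = 1
g(2) = mex{0,1} = 2
g(3) = mex{1,2} = 0
g(4) = mex{0,2} = 1
g(5) = mex{0,1} = 2
g(6) = mex{1,2} = 0
g(7) = mex{0,2} = 1
g(8) = mex{0,1} = 2
The P-positions (g = 0) in 0..8 are 0, 3, 6.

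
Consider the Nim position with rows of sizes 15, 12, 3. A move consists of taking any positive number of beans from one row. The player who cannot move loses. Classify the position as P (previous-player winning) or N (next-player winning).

P-position

Nim-sum: 15 ⊕ 12 ⊕ 3 = 0.
The nim-sum is 0, so this is a P-position: the player to move is in a losing position under optimal play.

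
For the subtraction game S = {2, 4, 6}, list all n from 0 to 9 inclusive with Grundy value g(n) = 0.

Grundy values for subtraction set {2, 4, 6}:
k:     0  1  2  3  4  5  6  7  8  9
g(k):  0  0  1  1  2  2  3  3  0  0
The P-positions (g = 0) in 0..9 are 0, 1, 8, 9.

0, 1, 8, 9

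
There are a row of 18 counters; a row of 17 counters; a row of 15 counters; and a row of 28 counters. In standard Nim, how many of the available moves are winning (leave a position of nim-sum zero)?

3

Compute the nim-sum pairwise:
18 XOR 17 = 3
3 XOR 15 = 12
12 XOR 28 = 16
The overall nim-sum is X = 16. A row of size p has a winning move iff p XOR X < p (reduce it to p XOR X).
  18: 18 XOR 16 = 2 < 18 — winning move (to 2).
  17: 17 XOR 16 = 1 < 17 — winning move (to 1).
  15: 15 XOR 16 = 31 ≥ 15 — no move.
  28: 28 XOR 16 = 12 < 28 — winning move (to 12).
That gives 3 winning moves.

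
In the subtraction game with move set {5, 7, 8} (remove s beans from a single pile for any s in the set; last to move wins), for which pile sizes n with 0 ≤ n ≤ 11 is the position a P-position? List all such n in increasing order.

0, 1, 2, 3, 4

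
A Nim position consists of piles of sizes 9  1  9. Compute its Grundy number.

Compute the nim-sum pairwise:
9 ⊕ 1 = 8
8 ⊕ 9 = 1

1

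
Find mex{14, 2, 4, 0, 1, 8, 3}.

The values 0, 1, 2, 3, 4 are all present; 5 is the first non-negative integer missing from the set.

5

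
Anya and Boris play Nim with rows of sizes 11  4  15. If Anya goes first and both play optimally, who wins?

Boris wins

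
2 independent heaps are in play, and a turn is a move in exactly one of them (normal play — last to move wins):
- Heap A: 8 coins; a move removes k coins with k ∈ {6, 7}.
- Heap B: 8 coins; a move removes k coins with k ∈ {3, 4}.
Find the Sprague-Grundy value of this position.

1

Build the Grundy sequence for heap A with g(k) = mex{g(k−s) : s ∈ {6, 7}, s ≤ k}:
g(0) = mex{} = 0
g(1) = mex{} = 0
g(2) = mex{} = 0
g(3) = mex{} = 0
g(4) = mex{} = 0
g(5) = mex{} = 0
g(6) = mex{0} = 1
g(7) = mex{0} = 1
g(8) = mex{0} = 1
So g(8) = 1.
Grundy values for heap B (subtraction set {3, 4}):
g(0) = mex{} = 0
g(1) = mex{} = 0
g(2) = mex{} = 0
g(3) = mex{0} = 1
g(4) = mex{0} = 1
g(5) = mex{0} = 1
g(6) = mex{0,1} = 2
g(7) = mex{1} = 0
g(8) = mex{1} = 0
So g(8) = 0.
The value of a disjunctive sum is the nim-sum of the parts.
Combined value = 1 ⊕ 0 = 1.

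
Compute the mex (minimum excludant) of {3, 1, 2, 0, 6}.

The values 0, 1, 2, 3 are all present; 4 is the first non-negative integer missing from the set.

4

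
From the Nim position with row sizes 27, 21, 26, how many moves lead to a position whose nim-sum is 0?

Nim-sum: 27 XOR 21 XOR 26 = 20.
The overall nim-sum is X = 20. A row of size p has a winning move iff p XOR X < p (reduce it to p XOR X).
  27: 27 XOR 20 = 15 < 27 — winning move (to 15).
  21: 21 XOR 20 = 1 < 21 — winning move (to 1).
  26: 26 XOR 20 = 14 < 26 — winning move (to 14).
That gives 3 winning moves.

3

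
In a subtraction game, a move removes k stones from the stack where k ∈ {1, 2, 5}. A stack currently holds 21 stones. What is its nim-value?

Grundy values for subtraction set {1, 2, 5}:
k:     0  1  2  3  4  5  6  7  8  9 10 11 12 13 14 15 16 17 18 19 20 21
g(k):  0  1  2  0  1  2  0  1  2  0  1  2  0  1  2  0  1  2  0  1  2  0
So g(21) = 0.

0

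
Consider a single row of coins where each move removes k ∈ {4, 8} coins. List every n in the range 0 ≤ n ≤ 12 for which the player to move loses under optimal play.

0, 1, 2, 3, 12

Grundy values for subtraction set {4, 8}:
g(0) = mex{} = 0
g(1) = mex{} = 0
g(2) = mex{} = 0
g(3) = mex{} = 0
g(4) = mex{0} = 1
g(5) = mex{0} = 1
g(6) = mex{0} = 1
g(7) = mex{0} = 1
g(8) = mex{0,1} = 2
g(9) = mex{0,1} = 2
g(10) = mex{0,1} = 2
g(11) = mex{0,1} = 2
g(12) = mex{1,2} = 0
The P-positions (g = 0) in 0..12 are 0, 1, 2, 3, 12.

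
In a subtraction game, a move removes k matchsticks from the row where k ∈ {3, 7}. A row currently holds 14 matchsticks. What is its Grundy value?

1

Compute g(0), g(1), … for moves {3, 7}:
k:     0  1  2  3  4  5  6  7  8  9 10 11 12 13 14
g(k):  0  0  0  1  1  1  0  2  2  1  0  0  0  1  1
So g(14) = 1.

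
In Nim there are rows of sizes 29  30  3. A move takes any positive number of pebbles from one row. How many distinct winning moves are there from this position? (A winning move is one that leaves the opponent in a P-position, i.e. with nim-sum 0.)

In binary:
  11101  (29)
  11110  (30)
  00011  (3)
  -----
  00000  (0)
The nim-sum is already 0, so every move leaves a nonzero nim-sum — there are no winning moves.

0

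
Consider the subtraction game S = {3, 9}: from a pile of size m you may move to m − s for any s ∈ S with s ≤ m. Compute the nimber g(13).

Compute g(0), g(1), … for moves {3, 9}:
g(0) = mex{} = 0
g(1) = mex{} = 0
g(2) = mex{} = 0
g(3) = mex{0} = 1
g(4) = mex{0} = 1
g(5) = mex{0} = 1
g(6) = mex{1} = 0
g(7) = mex{1} = 0
g(8) = mex{1} = 0
g(9) = mex{0} = 1
g(10) = mex{0} = 1
g(11) = mex{0} = 1
g(12) = mex{1} = 0
g(13) = mex{1} = 0
So g(13) = 0.

0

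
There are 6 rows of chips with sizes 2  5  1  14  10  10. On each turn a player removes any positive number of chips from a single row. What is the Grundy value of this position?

Compute the nim-sum pairwise:
2 ⊕ 5 = 7
7 ⊕ 1 = 6
6 ⊕ 14 = 8
8 ⊕ 10 = 2
2 ⊕ 10 = 8

8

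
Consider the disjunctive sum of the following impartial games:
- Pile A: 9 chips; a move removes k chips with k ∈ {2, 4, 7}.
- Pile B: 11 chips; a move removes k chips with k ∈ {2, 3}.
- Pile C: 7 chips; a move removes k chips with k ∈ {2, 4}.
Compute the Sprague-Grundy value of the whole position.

0

Grundy values for pile A (subtraction set {2, 4, 7}):
k:     0  1  2  3  4  5  6  7  8  9
g(k):  0  0  1  1  2  2  0  3  1  0
So g(9) = 0.
Build the Grundy sequence for pile B with g(k) = mex{g(k−s) : s ∈ {2, 3}, s ≤ k}:
k:     0  1  2  3  4  5  6  7  8  9 10 11
g(k):  0  0  1  1  2  0  0  1  1  2  0  0
So g(11) = 0.
Grundy values for pile C (subtraction set {2, 4}):
g(0) = mex{} = 0
g(1) = mex{} = 0
g(2) = mex{0} = 1
g(3) = mex{0} = 1
g(4) = mex{0,1} = 2
g(5) = mex{0,1} = 2
g(6) = mex{1,2} = 0
g(7) = mex{1,2} = 0
So g(7) = 0.
The value of a disjunctive sum is the nim-sum of the parts.
Combined value = 0 ⊕ 0 ⊕ 0 = 0.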